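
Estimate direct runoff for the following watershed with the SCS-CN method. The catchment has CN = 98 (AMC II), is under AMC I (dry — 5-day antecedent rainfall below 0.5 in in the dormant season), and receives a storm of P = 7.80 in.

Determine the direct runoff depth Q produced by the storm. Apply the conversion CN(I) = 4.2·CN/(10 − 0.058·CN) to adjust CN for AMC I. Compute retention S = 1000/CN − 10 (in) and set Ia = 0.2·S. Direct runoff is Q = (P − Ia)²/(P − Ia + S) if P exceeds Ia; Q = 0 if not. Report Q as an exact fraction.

Q = 1570616161/216763995 in ≈ 7.246 in

Dry (AMC I): CN(I) = 4.2·98/(10 − 0.058·98) = (2058/5)/(1079/250) = 102900/1079 ≈ 95.366
Max retention: S = 1000/(102900/1079) − 10 = 500/1029 in (≈ 0.486 in)
Ia = 0.2·(500/1029) = 100/1029 in ≈ 0.097 in
P − Ia = 7.800 − 0.097 = 39631/5145 ≈ 7.703 in (> 0, runoff occurs)
Q = (39631/5145)²/((39631/5145) + 500/1029) = (1570616161/26471025)/(42131/5145) = 1570616161/216763995 in ≈ 7.246 in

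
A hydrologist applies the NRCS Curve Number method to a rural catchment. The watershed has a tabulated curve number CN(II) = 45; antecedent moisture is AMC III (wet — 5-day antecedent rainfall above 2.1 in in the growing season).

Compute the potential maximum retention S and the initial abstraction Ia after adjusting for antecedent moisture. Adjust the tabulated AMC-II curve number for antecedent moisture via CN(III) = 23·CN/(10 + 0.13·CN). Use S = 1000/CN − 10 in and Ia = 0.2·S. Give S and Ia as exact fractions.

S = 1100/207 in ≈ 5.314 in; Ia = 220/207 in ≈ 1.063 in

Adjust CN=45 to AMC III: 23·45/(10 + 0.13·45) → 1035 ÷ (317/20) = 20700/317 ≈ 65.300
Max retention: S = 1000/(20700/317) − 10 = 1100/207 in (≈ 5.314 in)
Initial abstraction Ia = S/5 = (1100/207)/5 = 220/207 ≈ 1.063 in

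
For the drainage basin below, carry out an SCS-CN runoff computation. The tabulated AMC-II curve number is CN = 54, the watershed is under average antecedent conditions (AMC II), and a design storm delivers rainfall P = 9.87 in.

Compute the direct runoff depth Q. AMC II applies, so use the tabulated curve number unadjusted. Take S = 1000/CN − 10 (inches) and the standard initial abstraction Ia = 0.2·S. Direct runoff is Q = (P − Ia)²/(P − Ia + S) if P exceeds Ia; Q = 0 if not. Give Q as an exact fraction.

Average conditions: CN = 54 (no AMC adjustment).
S = 1000/54 − 10 = 230/27 in ≈ 8.519 in
Initial abstraction Ia = S/5 = (230/27)/5 = 46/27 ≈ 1.704 in
Excess rainfall: 9.870 − 1.704 = 8.166 in; P > Ia so Q > 0
Runoff Q = (P−Ia)²/(P−Ia+S) = (8.166)²/(8.166+8.519) = 486158401/121632300 ≈ 3.997 in

Q = 486158401/121632300 in ≈ 3.997 in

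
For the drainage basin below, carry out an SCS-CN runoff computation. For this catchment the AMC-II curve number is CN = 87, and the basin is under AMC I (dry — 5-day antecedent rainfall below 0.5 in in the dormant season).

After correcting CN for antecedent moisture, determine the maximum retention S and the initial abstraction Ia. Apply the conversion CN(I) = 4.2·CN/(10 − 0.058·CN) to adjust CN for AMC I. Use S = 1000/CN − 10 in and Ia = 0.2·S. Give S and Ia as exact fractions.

Adjust CN=87 to AMC I: 4.2·87/(10 − 0.058·87) → (1827/5) ÷ (2477/500) = 182700/2477 ≈ 73.759
S = 1000/(182700/2477) − 10 = 6500/1827 in ≈ 3.558 in
Ia = 0.2S: 0.2·3.558 = 0.712 in (exactly 1300/1827)

S = 6500/1827 in ≈ 3.558 in; Ia = 1300/1827 in ≈ 0.712 in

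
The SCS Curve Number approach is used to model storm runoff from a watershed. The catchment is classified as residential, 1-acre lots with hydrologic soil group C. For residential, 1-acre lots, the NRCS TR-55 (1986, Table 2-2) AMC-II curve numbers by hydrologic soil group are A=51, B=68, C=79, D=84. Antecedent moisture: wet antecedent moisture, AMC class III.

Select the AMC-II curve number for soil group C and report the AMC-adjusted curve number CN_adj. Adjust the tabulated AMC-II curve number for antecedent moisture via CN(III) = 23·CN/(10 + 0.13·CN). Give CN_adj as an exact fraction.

NRCS table: residential, 1-acre lots, soil group C → CN(II) = 79
Adjust CN=79 to AMC III: 23·79/(10 + 0.13·79) → 1817 ÷ (2027/100) = 181700/2027 ≈ 89.640

CN_adj = 181700/2027 ≈ 89.640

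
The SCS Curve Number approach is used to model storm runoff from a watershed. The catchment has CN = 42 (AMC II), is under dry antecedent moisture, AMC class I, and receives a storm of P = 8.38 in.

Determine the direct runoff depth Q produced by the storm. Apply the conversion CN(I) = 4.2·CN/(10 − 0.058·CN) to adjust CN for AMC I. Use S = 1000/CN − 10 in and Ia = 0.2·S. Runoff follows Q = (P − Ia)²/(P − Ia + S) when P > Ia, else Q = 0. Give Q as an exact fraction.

Q = 1582368841/16863376950 in ≈ 0.094 in

CN(I) from CN(II)=42: (4.2·42)/(10 − 0.058·42) = 44100/1891 ≈ 23.321
Retention S: 1000/CN − 10 with CN=23.321 → S = 14500/441 ≈ 32.880 in
Ia = 0.2·(14500/441) = 2900/441 in ≈ 6.576 in
Excess rainfall: 8.380 − 6.576 = 1.804 in; P > Ia so Q > 0
Q: (39779/22050)² ÷ (764779/22050) = 1582368841/16863376950 in (≈ 0.094 in)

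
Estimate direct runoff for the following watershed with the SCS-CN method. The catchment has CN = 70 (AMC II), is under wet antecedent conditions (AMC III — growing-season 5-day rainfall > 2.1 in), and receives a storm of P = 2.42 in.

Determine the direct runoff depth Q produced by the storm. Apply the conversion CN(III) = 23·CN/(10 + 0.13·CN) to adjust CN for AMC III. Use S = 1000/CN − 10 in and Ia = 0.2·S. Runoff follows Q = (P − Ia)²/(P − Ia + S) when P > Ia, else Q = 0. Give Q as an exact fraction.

Q = 271623361/253422050 in ≈ 1.072 in

CN(III) from CN(II)=70: (23·70)/(10 + 0.13·70) = 16100/191 ≈ 84.293
S = 1000/(16100/191) − 10 = 300/161 in ≈ 1.863 in
Ia = 0.2·(300/161) = 60/161 in ≈ 0.373 in
Since P=2.420 > Ia=0.373: effective rainfall P−Ia = 16481/8050 in
Runoff Q = (P−Ia)²/(P−Ia+S) = (2.047)²/(2.047+1.863) = 271623361/253422050 ≈ 1.072 in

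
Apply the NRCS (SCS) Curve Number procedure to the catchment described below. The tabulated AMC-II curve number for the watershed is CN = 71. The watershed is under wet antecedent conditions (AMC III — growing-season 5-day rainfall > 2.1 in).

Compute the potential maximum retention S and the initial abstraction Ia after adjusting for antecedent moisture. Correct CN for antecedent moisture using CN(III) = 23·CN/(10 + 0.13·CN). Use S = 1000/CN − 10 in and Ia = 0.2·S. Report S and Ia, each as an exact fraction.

Wet (AMC III): CN(III) = 23·71/(10 + 0.13·71) = 1633/(1923/100) = 163300/1923 ≈ 84.919
Retention S: 1000/CN − 10 with CN=84.919 → S = 2900/1633 ≈ 1.776 in
Initial abstraction Ia = S/5 = (2900/1633)/5 = 580/1633 ≈ 0.355 in

S = 2900/1633 in ≈ 1.776 in; Ia = 580/1633 in ≈ 0.355 in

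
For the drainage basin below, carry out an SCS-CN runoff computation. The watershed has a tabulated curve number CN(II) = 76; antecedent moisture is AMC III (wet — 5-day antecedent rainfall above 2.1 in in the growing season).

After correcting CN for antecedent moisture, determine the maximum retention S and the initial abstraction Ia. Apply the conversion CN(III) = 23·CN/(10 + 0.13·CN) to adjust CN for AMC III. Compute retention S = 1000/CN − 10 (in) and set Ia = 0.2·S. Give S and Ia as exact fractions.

Adjust CN=76 to AMC III: 23·76/(10 + 0.13·76) → 1748 ÷ (497/25) = 43700/497 ≈ 87.928
S = 1000/(43700/497) − 10 = 600/437 in ≈ 1.373 in
Initial abstraction Ia = S/5 = (600/437)/5 = 120/437 ≈ 0.275 in

S = 600/437 in ≈ 1.373 in; Ia = 120/437 in ≈ 0.275 in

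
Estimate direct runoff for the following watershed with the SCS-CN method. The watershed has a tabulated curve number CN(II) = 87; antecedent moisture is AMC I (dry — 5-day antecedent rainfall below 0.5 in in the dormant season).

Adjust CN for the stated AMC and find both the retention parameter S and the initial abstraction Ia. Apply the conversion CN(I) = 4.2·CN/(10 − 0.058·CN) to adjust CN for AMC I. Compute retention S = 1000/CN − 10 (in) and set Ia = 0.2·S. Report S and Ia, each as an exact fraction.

CN(I) from CN(II)=87: (4.2·87)/(10 − 0.058·87) = 182700/2477 ≈ 73.759
S = 1000/(182700/2477) − 10 = 6500/1827 in ≈ 3.558 in
Ia = 0.2·(6500/1827) = 1300/1827 in ≈ 0.712 in

S = 6500/1827 in ≈ 3.558 in; Ia = 1300/1827 in ≈ 0.712 in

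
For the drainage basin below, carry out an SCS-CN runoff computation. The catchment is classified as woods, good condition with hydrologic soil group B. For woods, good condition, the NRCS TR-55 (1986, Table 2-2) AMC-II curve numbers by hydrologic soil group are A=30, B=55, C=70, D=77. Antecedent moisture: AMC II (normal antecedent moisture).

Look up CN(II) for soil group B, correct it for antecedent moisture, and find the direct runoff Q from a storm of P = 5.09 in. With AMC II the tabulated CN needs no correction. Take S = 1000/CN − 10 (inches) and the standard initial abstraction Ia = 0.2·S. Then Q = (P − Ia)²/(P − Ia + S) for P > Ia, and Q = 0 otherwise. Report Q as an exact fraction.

NRCS table: woods, good condition, soil group B → CN(II) = 55
CN(II) = 55; AMC II needs no correction.
Retention S: 1000/CN − 10 with CN=55.000 → S = 90/11 ≈ 8.182 in
Ia = 0.2·(90/11) = 18/11 in ≈ 1.636 in
Since P=5.090 > Ia=1.636: effective rainfall P−Ia = 3799/1100 in
Q: (3799/1100)² ÷ (12799/1100) = 14432401/14078900 in (≈ 1.025 in)

Q = 14432401/14078900 in ≈ 1.025 in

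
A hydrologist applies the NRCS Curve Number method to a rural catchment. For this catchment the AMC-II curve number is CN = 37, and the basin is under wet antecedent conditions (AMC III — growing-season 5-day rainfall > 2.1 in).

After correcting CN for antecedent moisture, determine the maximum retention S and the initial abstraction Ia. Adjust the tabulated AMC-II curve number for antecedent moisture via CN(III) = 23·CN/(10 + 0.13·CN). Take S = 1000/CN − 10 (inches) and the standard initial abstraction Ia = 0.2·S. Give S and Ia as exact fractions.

S = 6300/851 in ≈ 7.403 in; Ia = 1260/851 in ≈ 1.481 in

CN(III) from CN(II)=37: (23·37)/(10 + 0.13·37) = 85100/1481 ≈ 57.461
Max retention: S = 1000/(85100/1481) − 10 = 6300/851 in (≈ 7.403 in)
Ia = 0.2S: 0.2·7.403 = 1.481 in (exactly 1260/851)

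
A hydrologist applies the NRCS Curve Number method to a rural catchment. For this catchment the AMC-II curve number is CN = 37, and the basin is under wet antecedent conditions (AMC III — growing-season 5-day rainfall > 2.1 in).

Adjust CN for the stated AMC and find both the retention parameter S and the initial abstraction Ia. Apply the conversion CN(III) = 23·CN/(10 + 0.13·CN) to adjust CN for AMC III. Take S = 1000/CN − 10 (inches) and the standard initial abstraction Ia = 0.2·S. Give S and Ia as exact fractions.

Wet (AMC III): CN(III) = 23·37/(10 + 0.13·37) = 851/(1481/100) = 85100/1481 ≈ 57.461
S = 1000/(85100/1481) − 10 = 6300/851 in ≈ 7.403 in
Initial abstraction Ia = S/5 = (6300/851)/5 = 1260/851 ≈ 1.481 in

S = 6300/851 in ≈ 7.403 in; Ia = 1260/851 in ≈ 1.481 in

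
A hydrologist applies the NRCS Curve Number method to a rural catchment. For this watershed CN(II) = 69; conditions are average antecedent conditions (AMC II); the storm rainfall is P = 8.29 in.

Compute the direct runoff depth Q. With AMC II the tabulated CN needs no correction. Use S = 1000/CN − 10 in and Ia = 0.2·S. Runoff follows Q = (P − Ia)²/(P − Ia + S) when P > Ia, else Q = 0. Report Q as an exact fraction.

Average conditions: CN = 69 (no AMC adjustment).
Max retention: S = 1000/69 − 10 = 310/69 in (≈ 4.493 in)
Ia = 0.2S: 0.2·4.493 = 0.899 in (exactly 62/69)
P − Ia = 8.290 − 0.899 = 51001/6900 ≈ 7.391 in (> 0, runoff occurs)
Runoff Q = (P−Ia)²/(P−Ia+S) = (7.391)²/(7.391+4.493) = 2601102001/565806900 ≈ 4.597 in

Q = 2601102001/565806900 in ≈ 4.597 in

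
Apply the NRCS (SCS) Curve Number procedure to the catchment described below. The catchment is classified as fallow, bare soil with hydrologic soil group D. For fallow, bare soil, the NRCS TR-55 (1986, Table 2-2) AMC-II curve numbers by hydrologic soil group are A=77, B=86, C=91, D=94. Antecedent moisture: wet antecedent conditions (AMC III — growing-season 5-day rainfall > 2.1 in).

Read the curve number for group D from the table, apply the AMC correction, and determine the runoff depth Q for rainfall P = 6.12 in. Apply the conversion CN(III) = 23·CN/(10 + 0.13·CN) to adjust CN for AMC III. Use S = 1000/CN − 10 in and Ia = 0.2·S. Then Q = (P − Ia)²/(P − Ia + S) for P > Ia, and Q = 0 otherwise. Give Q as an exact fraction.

NRCS table: fallow, bare soil, soil group D → CN(II) = 94
Adjust CN=94 to AMC III: 23·94/(10 + 0.13·94) → 2162 ÷ (1111/50) = 108100/1111 ≈ 97.300
Retention S: 1000/CN − 10 with CN=97.300 → S = 300/1081 ≈ 0.278 in
Ia = 0.2·(300/1081) = 60/1081 in ≈ 0.056 in
P − Ia = 6.120 − 0.056 = 163893/27025 ≈ 6.064 in (> 0, runoff occurs)
Q = (163893/27025)²/((163893/27025) + 300/1081) = (26860915449/730350625)/(171393/27025) = 8953638483/1543965275 in ≈ 5.799 in

Q = 8953638483/1543965275 in ≈ 5.799 in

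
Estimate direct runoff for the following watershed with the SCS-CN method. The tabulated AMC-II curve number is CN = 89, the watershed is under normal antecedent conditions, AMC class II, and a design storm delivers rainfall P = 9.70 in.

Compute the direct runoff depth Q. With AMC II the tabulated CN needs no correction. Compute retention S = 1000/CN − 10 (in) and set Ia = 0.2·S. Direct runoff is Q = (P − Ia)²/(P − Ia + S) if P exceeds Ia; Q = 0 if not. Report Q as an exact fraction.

Average conditions: CN = 89 (no AMC adjustment).
S = 1000/89 − 10 = 110/89 in ≈ 1.236 in
Ia = 0.2S: 0.2·1.236 = 0.247 in (exactly 22/89)
P − Ia = 9.700 − 0.247 = 8413/890 ≈ 9.453 in (> 0, runoff occurs)
Q: (8413/890)² ÷ (9513/890) = 70778569/8466570 in (≈ 8.360 in)

Q = 70778569/8466570 in ≈ 8.360 in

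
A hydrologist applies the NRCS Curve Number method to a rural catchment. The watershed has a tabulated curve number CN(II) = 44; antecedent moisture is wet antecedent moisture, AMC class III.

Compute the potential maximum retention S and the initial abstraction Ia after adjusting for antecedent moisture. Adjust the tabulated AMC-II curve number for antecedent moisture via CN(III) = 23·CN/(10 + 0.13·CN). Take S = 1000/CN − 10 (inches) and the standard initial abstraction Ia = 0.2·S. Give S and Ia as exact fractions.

Wet (AMC III): CN(III) = 23·44/(10 + 0.13·44) = 1012/(393/25) = 25300/393 ≈ 64.377
Max retention: S = 1000/(25300/393) − 10 = 1400/253 in (≈ 5.534 in)
Ia = 0.2·(1400/253) = 280/253 in ≈ 1.107 in

S = 1400/253 in ≈ 5.534 in; Ia = 280/253 in ≈ 1.107 in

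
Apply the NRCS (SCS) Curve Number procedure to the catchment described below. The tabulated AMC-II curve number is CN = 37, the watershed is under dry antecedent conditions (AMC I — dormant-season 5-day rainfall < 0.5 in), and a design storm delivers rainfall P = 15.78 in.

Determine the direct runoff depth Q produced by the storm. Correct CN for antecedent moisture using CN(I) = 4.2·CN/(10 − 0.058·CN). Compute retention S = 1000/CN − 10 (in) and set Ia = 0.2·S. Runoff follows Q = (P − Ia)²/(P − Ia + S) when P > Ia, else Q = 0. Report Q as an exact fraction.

Q = 67147083/55002350 in ≈ 1.221 in

CN(I) from CN(II)=37: (4.2·37)/(10 − 0.058·37) = 3700/187 ≈ 19.786
S = 1000/(3700/187) − 10 = 1500/37 in ≈ 40.541 in
Ia = 0.2S: 0.2·40.541 = 8.108 in (exactly 300/37)
P − Ia = 15.780 − 8.108 = 14193/1850 ≈ 7.672 in (> 0, runoff occurs)
Runoff Q = (P−Ia)²/(P−Ia+S) = (7.672)²/(7.672+40.541) = 67147083/55002350 ≈ 1.221 in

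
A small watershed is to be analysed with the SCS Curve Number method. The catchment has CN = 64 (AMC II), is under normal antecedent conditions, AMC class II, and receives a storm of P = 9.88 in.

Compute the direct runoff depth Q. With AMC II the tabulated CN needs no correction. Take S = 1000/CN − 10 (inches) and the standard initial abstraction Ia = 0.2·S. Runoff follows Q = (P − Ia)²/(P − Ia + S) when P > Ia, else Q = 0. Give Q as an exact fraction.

AMC II — tabulated CN = 64 applies directly.
Max retention: S = 1000/64 − 10 = 45/8 in (≈ 5.625 in)
Ia = 0.2S: 0.2·5.625 = 1.125 in (exactly 9/8)
Since P=9.880 > Ia=1.125: effective rainfall P−Ia = 1751/200 in
Q: (1751/200)² ÷ (719/50) = 3066001/575200 in (≈ 5.330 in)

Q = 3066001/575200 in ≈ 5.330 in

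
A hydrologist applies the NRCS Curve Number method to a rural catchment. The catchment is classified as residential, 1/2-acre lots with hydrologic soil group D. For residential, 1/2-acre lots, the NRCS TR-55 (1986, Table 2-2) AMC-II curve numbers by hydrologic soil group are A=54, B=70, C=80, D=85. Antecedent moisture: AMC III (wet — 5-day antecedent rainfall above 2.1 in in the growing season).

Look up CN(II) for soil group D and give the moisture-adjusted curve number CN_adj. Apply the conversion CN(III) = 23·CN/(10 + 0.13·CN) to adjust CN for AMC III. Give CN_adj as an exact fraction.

CN_adj = 39100/421 ≈ 92.874

NRCS table: residential, 1/2-acre lots, soil group D → CN(II) = 85
Adjust CN=85 to AMC III: 23·85/(10 + 0.13·85) → 1955 ÷ (421/20) = 39100/421 ≈ 92.874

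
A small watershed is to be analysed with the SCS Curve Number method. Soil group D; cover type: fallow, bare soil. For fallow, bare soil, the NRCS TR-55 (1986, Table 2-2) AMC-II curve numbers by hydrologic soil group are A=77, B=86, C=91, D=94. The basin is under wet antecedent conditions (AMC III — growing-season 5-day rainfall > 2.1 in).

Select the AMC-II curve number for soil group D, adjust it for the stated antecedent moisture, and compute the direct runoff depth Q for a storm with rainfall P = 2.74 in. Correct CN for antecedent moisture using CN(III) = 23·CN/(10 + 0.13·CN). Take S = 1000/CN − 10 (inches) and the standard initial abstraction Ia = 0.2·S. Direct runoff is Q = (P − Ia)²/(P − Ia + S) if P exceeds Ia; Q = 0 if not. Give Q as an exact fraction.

NRCS table: fallow, bare soil, soil group D → CN(II) = 94
CN(III) from CN(II)=94: (23·94)/(10 + 0.13·94) = 108100/1111 ≈ 97.300
Retention S: 1000/CN − 10 with CN=97.300 → S = 300/1081 ≈ 0.278 in
Ia = 0.2·(300/1081) = 60/1081 in ≈ 0.056 in
Since P=2.740 > Ia=0.056: effective rainfall P−Ia = 145097/54050 in
Q = (145097/54050)²/((145097/54050) + 300/1081) = (21053139409/2921402500)/(160097/54050) = 21053139409/8653242850 in ≈ 2.433 in

Q = 21053139409/8653242850 in ≈ 2.433 in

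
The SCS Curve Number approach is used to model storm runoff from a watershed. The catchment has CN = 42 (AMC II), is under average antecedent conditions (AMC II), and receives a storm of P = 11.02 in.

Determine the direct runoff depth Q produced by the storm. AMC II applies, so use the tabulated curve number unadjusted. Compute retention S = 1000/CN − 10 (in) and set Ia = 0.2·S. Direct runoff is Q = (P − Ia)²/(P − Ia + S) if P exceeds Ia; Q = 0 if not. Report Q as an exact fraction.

Average conditions: CN = 42 (no AMC adjustment).
Max retention: S = 1000/42 − 10 = 290/21 in (≈ 13.810 in)
Initial abstraction Ia = S/5 = (290/21)/5 = 58/21 ≈ 2.762 in
Since P=11.020 > Ia=2.762: effective rainfall P−Ia = 8671/1050 in
Runoff Q = (P−Ia)²/(P−Ia+S) = (8.258)²/(8.258+13.810) = 2592629/838950 ≈ 3.090 in

Q = 2592629/838950 in ≈ 3.090 in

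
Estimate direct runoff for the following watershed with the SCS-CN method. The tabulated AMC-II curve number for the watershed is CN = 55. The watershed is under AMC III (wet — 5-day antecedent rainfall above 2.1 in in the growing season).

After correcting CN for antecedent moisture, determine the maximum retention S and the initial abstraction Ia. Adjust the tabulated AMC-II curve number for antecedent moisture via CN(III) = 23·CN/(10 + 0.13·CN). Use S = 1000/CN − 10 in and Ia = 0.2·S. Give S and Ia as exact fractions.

Wet (AMC III): CN(III) = 23·55/(10 + 0.13·55) = 1265/(343/20) = 25300/343 ≈ 73.761
Max retention: S = 1000/(25300/343) − 10 = 900/253 in (≈ 3.557 in)
Ia = 0.2S: 0.2·3.557 = 0.711 in (exactly 180/253)

S = 900/253 in ≈ 3.557 in; Ia = 180/253 in ≈ 0.711 in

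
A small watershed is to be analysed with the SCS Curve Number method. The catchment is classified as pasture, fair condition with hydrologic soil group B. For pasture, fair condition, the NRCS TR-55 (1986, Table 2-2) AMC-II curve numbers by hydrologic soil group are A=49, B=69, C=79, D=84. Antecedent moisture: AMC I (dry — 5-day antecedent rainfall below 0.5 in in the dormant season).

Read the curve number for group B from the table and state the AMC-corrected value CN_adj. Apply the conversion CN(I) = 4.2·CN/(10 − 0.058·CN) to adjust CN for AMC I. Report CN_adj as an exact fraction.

CN_adj = 144900/2999 ≈ 48.316

NRCS table: pasture, fair condition, soil group B → CN(II) = 69
CN(I) from CN(II)=69: (4.2·69)/(10 − 0.058·69) = 144900/2999 ≈ 48.316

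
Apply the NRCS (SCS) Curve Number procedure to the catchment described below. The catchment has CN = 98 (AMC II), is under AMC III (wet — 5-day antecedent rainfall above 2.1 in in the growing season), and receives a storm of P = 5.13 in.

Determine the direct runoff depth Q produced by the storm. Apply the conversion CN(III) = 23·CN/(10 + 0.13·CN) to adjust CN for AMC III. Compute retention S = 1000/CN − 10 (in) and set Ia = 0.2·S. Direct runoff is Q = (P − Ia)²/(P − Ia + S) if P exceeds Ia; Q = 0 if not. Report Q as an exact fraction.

CN(III) from CN(II)=98: (23·98)/(10 + 0.13·98) = 112700/1137 ≈ 99.120
S = 1000/(112700/1137) − 10 = 100/1127 in ≈ 0.089 in
Initial abstraction Ia = S/5 = (100/1127)/5 = 20/1127 ≈ 0.018 in
Since P=5.130 > Ia=0.018: effective rainfall P−Ia = 576151/112700 in
Q = (576151/112700)²/((576151/112700) + 100/1127) = (331949974801/12701290000)/(586151/112700) = 331949974801/66059217700 in ≈ 5.025 in

Q = 331949974801/66059217700 in ≈ 5.025 in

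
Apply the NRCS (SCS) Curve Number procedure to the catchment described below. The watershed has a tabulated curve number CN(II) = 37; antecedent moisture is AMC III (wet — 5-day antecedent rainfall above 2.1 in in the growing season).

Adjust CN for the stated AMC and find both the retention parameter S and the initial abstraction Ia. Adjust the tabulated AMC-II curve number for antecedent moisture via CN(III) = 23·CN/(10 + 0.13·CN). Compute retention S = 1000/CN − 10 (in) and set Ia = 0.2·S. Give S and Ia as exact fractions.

CN(III) from CN(II)=37: (23·37)/(10 + 0.13·37) = 85100/1481 ≈ 57.461
Max retention: S = 1000/(85100/1481) − 10 = 6300/851 in (≈ 7.403 in)
Ia = 0.2·(6300/851) = 1260/851 in ≈ 1.481 in

S = 6300/851 in ≈ 7.403 in; Ia = 1260/851 in ≈ 1.481 in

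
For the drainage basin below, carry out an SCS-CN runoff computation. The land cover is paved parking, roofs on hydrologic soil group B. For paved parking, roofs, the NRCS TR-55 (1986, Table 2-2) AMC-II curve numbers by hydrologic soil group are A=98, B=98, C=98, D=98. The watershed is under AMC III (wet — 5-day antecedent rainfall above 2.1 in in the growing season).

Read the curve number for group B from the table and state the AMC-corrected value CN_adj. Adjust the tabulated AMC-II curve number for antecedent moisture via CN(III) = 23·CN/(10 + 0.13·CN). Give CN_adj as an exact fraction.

CN_adj = 112700/1137 ≈ 99.120

NRCS table: paved parking, roofs, soil group B → CN(II) = 98
CN(III) from CN(II)=98: (23·98)/(10 + 0.13·98) = 112700/1137 ≈ 99.120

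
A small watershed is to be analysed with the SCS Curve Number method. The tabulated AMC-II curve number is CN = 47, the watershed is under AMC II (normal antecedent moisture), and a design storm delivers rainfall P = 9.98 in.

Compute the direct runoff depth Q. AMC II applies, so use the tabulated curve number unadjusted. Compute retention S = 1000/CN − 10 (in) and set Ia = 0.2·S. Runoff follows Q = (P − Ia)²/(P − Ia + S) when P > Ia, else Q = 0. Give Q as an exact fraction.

Q = 329531409/104934550 in ≈ 3.140 in

Average conditions: CN = 47 (no AMC adjustment).
Max retention: S = 1000/47 − 10 = 530/47 in (≈ 11.277 in)
Ia = 0.2S: 0.2·11.277 = 2.255 in (exactly 106/47)
P − Ia = 9.980 − 2.255 = 18153/2350 ≈ 7.725 in (> 0, runoff occurs)
Q = (18153/2350)²/((18153/2350) + 530/47) = (329531409/5522500)/(44653/2350) = 329531409/104934550 in ≈ 3.140 in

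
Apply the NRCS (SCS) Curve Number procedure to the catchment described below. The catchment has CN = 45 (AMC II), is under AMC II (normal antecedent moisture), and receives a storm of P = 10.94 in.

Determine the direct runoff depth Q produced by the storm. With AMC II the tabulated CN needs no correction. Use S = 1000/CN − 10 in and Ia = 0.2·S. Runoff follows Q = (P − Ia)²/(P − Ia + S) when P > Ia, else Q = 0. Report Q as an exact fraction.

CN(II) = 45; AMC II needs no correction.
S = 1000/45 − 10 = 110/9 in ≈ 12.222 in
Ia = 0.2·(110/9) = 22/9 in ≈ 2.444 in
P − Ia = 10.940 − 2.444 = 3823/450 ≈ 8.496 in (> 0, runoff occurs)
Q = (3823/450)²/((3823/450) + 110/9) = (14615329/202500)/(9323/450) = 14615329/4195350 in ≈ 3.484 in

Q = 14615329/4195350 in ≈ 3.484 in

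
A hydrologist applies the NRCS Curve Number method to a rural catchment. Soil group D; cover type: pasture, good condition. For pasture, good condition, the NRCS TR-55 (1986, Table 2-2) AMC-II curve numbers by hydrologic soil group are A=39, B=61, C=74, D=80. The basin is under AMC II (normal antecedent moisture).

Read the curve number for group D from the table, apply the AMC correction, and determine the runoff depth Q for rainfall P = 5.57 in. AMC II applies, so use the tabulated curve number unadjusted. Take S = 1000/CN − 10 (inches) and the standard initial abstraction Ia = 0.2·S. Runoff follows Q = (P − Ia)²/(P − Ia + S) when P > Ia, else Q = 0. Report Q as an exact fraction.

NRCS table: pasture, good condition, soil group D → CN(II) = 80
AMC II — tabulated CN = 80 applies directly.
Retention S: 1000/CN − 10 with CN=80.000 → S = 5/2 ≈ 2.500 in
Ia = 0.2·(5/2) = 1/2 in ≈ 0.500 in
Since P=5.570 > Ia=0.500: effective rainfall P−Ia = 507/100 in
Runoff Q = (P−Ia)²/(P−Ia+S) = (5.070)²/(5.070+2.500) = 257049/75700 ≈ 3.396 in

Q = 257049/75700 in ≈ 3.396 in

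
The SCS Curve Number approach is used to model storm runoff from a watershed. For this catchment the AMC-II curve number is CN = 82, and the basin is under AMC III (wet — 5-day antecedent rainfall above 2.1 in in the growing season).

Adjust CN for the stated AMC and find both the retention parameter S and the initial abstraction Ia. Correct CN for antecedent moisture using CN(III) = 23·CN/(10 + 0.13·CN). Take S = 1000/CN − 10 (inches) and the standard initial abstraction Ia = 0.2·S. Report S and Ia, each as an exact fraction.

S = 900/943 in ≈ 0.954 in; Ia = 180/943 in ≈ 0.191 in

Adjust CN=82 to AMC III: 23·82/(10 + 0.13·82) → 1886 ÷ (1033/50) = 94300/1033 ≈ 91.288
S = 1000/(94300/1033) − 10 = 900/943 in ≈ 0.954 in
Ia = 0.2S: 0.2·0.954 = 0.191 in (exactly 180/943)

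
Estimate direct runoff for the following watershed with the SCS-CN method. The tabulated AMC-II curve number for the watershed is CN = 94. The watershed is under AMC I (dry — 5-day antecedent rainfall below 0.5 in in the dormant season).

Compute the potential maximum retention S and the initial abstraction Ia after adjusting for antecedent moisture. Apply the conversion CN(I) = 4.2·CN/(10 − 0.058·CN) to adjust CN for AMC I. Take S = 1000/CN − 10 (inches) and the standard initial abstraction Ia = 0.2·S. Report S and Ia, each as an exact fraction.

S = 500/329 in ≈ 1.520 in; Ia = 100/329 in ≈ 0.304 in

Dry (AMC I): CN(I) = 4.2·94/(10 − 0.058·94) = (1974/5)/(1137/250) = 32900/379 ≈ 86.807
S = 1000/(32900/379) − 10 = 500/329 in ≈ 1.520 in
Initial abstraction Ia = S/5 = (500/329)/5 = 100/329 ≈ 0.304 in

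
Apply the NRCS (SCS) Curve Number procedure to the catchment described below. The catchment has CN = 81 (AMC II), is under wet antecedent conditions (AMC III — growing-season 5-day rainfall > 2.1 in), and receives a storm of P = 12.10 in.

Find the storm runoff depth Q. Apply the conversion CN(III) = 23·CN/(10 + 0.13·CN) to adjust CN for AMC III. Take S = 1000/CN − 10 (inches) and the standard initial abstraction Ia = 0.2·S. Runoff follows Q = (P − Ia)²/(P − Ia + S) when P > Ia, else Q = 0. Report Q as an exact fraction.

Q = 49116754129/4482806490 in ≈ 10.957 in

Wet (AMC III): CN(III) = 23·81/(10 + 0.13·81) = 1863/(2053/100) = 186300/2053 ≈ 90.745
S = 1000/(186300/2053) − 10 = 1900/1863 in ≈ 1.020 in
Ia = 0.2S: 0.2·1.020 = 0.204 in (exactly 380/1863)
P − Ia = 12.100 − 0.204 = 221623/18630 ≈ 11.896 in (> 0, runoff occurs)
Q = (221623/18630)²/((221623/18630) + 1900/1863) = (49116754129/347076900)/(240623/18630) = 49116754129/4482806490 in ≈ 10.957 in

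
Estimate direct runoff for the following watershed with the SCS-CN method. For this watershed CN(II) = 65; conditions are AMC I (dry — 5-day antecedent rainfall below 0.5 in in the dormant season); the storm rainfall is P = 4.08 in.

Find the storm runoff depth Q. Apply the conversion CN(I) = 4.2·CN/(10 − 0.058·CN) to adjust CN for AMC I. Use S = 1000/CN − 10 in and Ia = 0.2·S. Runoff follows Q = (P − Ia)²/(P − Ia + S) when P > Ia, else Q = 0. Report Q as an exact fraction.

Q = 1092242/6814275 in ≈ 0.160 in

Adjust CN=65 to AMC I: 4.2·65/(10 − 0.058·65) → 273 ÷ (623/100) = 3900/89 ≈ 43.820
Max retention: S = 1000/(3900/89) − 10 = 500/39 in (≈ 12.821 in)
Ia = 0.2·(500/39) = 100/39 in ≈ 2.564 in
Excess rainfall: 4.080 − 2.564 = 1.516 in; P > Ia so Q > 0
Runoff Q = (P−Ia)²/(P−Ia+S) = (1.516)²/(1.516+12.821) = 1092242/6814275 ≈ 0.160 in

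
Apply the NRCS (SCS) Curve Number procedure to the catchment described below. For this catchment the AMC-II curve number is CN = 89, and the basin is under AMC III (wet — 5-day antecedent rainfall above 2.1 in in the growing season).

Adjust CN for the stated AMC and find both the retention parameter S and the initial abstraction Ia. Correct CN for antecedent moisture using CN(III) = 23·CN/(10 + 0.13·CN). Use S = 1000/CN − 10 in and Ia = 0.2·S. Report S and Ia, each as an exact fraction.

Adjust CN=89 to AMC III: 23·89/(10 + 0.13·89) → 2047 ÷ (2157/100) = 204700/2157 ≈ 94.900
S = 1000/(204700/2157) − 10 = 1100/2047 in ≈ 0.537 in
Ia = 0.2S: 0.2·0.537 = 0.107 in (exactly 220/2047)

S = 1100/2047 in ≈ 0.537 in; Ia = 220/2047 in ≈ 0.107 in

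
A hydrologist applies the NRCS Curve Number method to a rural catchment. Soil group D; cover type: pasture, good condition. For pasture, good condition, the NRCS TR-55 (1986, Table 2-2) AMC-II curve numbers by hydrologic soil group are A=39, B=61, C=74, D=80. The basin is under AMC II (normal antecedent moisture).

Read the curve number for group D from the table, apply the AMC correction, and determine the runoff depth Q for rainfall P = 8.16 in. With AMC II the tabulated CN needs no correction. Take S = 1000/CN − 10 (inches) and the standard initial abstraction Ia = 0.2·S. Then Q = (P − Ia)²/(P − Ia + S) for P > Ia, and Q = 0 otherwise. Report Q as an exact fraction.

NRCS table: pasture, good condition, soil group D → CN(II) = 80
Average conditions: CN = 80 (no AMC adjustment).
Max retention: S = 1000/80 − 10 = 5/2 in (≈ 2.500 in)
Ia = 0.2S: 0.2·2.500 = 0.500 in (exactly 1/2)
Excess rainfall: 8.160 − 0.500 = 7.660 in; P > Ia so Q > 0
Q: (383/50)² ÷ (254/25) = 146689/25400 in (≈ 5.775 in)

Q = 146689/25400 in ≈ 5.775 in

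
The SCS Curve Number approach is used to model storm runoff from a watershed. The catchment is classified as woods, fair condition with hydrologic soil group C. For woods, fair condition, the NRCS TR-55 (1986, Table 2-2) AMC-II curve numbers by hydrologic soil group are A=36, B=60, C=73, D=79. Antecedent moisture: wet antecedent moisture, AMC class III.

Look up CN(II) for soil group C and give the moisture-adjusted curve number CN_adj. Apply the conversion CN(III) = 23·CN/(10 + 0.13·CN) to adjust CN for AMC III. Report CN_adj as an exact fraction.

NRCS table: woods, fair condition, soil group C → CN(II) = 73
Adjust CN=73 to AMC III: 23·73/(10 + 0.13·73) → 1679 ÷ (1949/100) = 167900/1949 ≈ 86.147

CN_adj = 167900/1949 ≈ 86.147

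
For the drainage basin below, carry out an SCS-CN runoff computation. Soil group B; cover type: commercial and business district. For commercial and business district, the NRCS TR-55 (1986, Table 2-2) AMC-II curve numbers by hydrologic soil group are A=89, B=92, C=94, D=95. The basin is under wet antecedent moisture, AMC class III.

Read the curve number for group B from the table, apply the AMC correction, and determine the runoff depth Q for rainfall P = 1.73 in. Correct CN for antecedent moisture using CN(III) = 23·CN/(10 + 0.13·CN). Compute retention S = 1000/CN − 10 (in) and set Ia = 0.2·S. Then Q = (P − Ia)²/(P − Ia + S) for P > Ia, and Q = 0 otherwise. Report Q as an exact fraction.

Q = 7659225289/5687649300 in ≈ 1.347 in

NRCS table: commercial and business district, soil group B → CN(II) = 92
CN(III) from CN(II)=92: (23·92)/(10 + 0.13·92) = 52900/549 ≈ 96.357
S = 1000/(52900/549) − 10 = 200/529 in ≈ 0.378 in
Ia = 0.2·(200/529) = 40/529 in ≈ 0.076 in
P − Ia = 1.730 − 0.076 = 87517/52900 ≈ 1.654 in (> 0, runoff occurs)
Runoff Q = (P−Ia)²/(P−Ia+S) = (1.654)²/(1.654+0.378) = 7659225289/5687649300 ≈ 1.347 in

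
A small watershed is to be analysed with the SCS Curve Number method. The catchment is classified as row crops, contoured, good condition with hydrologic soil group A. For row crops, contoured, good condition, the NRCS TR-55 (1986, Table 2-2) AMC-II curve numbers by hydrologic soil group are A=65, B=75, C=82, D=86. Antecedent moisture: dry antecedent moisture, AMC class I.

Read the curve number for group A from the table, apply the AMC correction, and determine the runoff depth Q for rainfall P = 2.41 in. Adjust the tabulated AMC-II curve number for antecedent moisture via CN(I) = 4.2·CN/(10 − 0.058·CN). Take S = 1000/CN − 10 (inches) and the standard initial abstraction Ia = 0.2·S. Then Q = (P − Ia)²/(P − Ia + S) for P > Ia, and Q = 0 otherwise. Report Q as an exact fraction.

NRCS table: row crops, contoured, good condition, soil group A → CN(II) = 65
Dry (AMC I): CN(I) = 4.2·65/(10 − 0.058·65) = 273/(623/100) = 3900/89 ≈ 43.820
S = 1000/(3900/89) − 10 = 500/39 in ≈ 12.821 in
Ia = 0.2S: 0.2·12.821 = 2.564 in (exactly 100/39)
P = 2.410 ≤ Ia = 2.564 in: entire storm abstracted, Q = 0.

Q = 0 in ≈ 0.000 in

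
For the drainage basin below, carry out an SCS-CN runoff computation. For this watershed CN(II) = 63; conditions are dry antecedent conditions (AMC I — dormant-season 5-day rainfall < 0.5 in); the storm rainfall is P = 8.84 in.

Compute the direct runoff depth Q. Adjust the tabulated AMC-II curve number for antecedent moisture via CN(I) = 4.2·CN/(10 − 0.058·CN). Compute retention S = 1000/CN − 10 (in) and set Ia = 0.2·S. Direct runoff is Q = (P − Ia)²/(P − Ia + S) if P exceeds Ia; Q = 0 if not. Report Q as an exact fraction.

Q = 39953213689/21908317725 in ≈ 1.824 in

Adjust CN=63 to AMC I: 4.2·63/(10 − 0.058·63) → (1323/5) ÷ (3173/500) = 132300/3173 ≈ 41.696
S = 1000/(132300/3173) − 10 = 18500/1323 in ≈ 13.983 in
Ia = 0.2·(18500/1323) = 3700/1323 in ≈ 2.797 in
P − Ia = 8.840 − 2.797 = 199883/33075 ≈ 6.043 in (> 0, runoff occurs)
Runoff Q = (P−Ia)²/(P−Ia+S) = (6.043)²/(6.043+13.983) = 39953213689/21908317725 ≈ 1.824 in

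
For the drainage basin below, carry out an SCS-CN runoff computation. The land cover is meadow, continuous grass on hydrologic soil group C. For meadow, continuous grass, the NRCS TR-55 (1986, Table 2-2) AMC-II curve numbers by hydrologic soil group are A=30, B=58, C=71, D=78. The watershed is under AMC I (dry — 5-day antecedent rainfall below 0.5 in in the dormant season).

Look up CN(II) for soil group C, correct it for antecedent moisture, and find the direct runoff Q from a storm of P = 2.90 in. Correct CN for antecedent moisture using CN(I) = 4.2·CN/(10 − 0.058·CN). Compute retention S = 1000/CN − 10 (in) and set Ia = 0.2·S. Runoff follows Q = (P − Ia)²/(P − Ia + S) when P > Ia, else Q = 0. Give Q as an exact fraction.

Q = 6991349/81870810 in ≈ 0.085 in

NRCS table: meadow, continuous grass, soil group C → CN(II) = 71
Dry (AMC I): CN(I) = 4.2·71/(10 − 0.058·71) = (1491/5)/(2941/500) = 149100/2941 ≈ 50.697
Max retention: S = 1000/(149100/2941) − 10 = 14500/1491 in (≈ 9.725 in)
Ia = 0.2S: 0.2·9.725 = 1.945 in (exactly 2900/1491)
Since P=2.900 > Ia=1.945: effective rainfall P−Ia = 14239/14910 in
Q: (14239/14910)² ÷ (159239/14910) = 6991349/81870810 in (≈ 0.085 in)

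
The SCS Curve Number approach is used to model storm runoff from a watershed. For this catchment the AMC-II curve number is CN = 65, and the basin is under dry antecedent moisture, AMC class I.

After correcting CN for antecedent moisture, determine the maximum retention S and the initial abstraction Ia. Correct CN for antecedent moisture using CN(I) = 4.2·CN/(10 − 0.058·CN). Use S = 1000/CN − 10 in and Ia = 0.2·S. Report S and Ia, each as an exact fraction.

Dry (AMC I): CN(I) = 4.2·65/(10 − 0.058·65) = 273/(623/100) = 3900/89 ≈ 43.820
Retention S: 1000/CN − 10 with CN=43.820 → S = 500/39 ≈ 12.821 in
Ia = 0.2S: 0.2·12.821 = 2.564 in (exactly 100/39)

S = 500/39 in ≈ 12.821 in; Ia = 100/39 in ≈ 2.564 in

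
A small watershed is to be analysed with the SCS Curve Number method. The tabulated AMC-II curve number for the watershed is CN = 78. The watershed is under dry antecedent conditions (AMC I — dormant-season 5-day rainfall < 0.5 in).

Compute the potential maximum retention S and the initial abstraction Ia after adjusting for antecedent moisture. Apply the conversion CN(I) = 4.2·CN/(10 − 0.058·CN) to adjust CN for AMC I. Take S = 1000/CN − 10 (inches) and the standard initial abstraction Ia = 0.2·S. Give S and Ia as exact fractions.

S = 5500/819 in ≈ 6.716 in; Ia = 1100/819 in ≈ 1.343 in

Dry (AMC I): CN(I) = 4.2·78/(10 − 0.058·78) = (1638/5)/(1369/250) = 81900/1369 ≈ 59.825
Max retention: S = 1000/(81900/1369) − 10 = 5500/819 in (≈ 6.716 in)
Ia = 0.2S: 0.2·6.716 = 1.343 in (exactly 1100/819)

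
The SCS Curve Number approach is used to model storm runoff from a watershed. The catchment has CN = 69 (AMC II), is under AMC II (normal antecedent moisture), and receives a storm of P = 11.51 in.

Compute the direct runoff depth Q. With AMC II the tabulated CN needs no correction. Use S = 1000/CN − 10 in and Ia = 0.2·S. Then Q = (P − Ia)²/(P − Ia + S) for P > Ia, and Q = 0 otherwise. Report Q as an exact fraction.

Average conditions: CN = 69 (no AMC adjustment).
S = 1000/69 − 10 = 310/69 in ≈ 4.493 in
Initial abstraction Ia = S/5 = (310/69)/5 = 62/69 ≈ 0.899 in
P − Ia = 11.510 − 0.899 = 73219/6900 ≈ 10.611 in (> 0, runoff occurs)
Q = (73219/6900)²/((73219/6900) + 310/69) = (5361021961/47610000)/(104219/6900) = 5361021961/719111100 in ≈ 7.455 in

Q = 5361021961/719111100 in ≈ 7.455 in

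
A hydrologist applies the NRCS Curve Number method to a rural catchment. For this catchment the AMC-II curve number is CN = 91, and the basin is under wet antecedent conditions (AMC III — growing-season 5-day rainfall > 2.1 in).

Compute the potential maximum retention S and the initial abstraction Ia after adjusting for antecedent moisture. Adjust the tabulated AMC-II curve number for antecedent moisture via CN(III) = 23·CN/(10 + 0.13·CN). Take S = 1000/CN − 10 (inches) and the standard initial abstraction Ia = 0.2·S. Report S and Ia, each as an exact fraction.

S = 900/2093 in ≈ 0.430 in; Ia = 180/2093 in ≈ 0.086 in

CN(III) from CN(II)=91: (23·91)/(10 + 0.13·91) = 209300/2183 ≈ 95.877
S = 1000/(209300/2183) − 10 = 900/2093 in ≈ 0.430 in
Ia = 0.2S: 0.2·0.430 = 0.086 in (exactly 180/2093)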